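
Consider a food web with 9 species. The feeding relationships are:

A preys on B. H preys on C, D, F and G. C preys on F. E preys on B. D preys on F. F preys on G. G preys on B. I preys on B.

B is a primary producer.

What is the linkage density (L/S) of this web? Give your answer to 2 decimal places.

There are L = 11 links among S = 9 species.
L/S = 11/9 = 1.2222 ≈ 1.22.

L/S = 1.22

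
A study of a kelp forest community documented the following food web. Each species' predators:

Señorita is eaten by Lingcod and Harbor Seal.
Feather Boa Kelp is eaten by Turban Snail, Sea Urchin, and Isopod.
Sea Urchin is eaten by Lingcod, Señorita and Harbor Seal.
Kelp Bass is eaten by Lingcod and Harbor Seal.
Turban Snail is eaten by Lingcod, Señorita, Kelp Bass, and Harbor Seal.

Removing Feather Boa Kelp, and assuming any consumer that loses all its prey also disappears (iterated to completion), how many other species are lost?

7

Remove Feather Boa Kelp.
Round 1: Sea Urchin (all prey gone), Isopod (all prey gone), Turban Snail (all prey gone) → extinct.
Round 2: Kelp Bass (all prey gone), Señorita (all prey gone) → extinct.
Round 3: Lingcod (all prey gone), Harbor Seal (all prey gone) → extinct.
No further losses. Total secondary extinctions: 7.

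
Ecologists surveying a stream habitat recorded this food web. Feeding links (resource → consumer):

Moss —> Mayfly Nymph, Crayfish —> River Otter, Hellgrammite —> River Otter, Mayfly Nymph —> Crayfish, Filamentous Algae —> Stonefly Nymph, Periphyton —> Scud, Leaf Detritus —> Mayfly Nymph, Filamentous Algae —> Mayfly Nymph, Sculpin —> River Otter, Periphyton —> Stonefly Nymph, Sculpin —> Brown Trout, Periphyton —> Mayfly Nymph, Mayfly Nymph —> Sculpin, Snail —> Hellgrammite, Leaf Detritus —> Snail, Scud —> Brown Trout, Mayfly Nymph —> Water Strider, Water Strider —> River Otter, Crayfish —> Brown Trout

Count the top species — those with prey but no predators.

3

Top species (has prey, but nothing eats it): Stonefly Nymph, River Otter, Brown Trout.
Count: 3.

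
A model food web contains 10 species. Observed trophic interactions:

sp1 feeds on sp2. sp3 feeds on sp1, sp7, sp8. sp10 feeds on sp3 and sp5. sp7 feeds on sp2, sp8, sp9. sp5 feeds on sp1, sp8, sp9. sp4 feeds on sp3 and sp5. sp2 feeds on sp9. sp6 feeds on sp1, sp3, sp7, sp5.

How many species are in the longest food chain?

One longest chain: sp9 → sp2 → sp1 → sp5 → sp4.
It has 5 species and 4 links.

5 species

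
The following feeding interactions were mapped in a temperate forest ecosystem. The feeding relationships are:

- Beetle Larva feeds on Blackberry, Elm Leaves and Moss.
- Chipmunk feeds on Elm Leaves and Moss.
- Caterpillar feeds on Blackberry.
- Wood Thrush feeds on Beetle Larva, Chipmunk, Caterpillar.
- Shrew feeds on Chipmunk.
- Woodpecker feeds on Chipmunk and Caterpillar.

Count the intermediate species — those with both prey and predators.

Intermediate species (has both prey and predators): Caterpillar, Chipmunk, Beetle Larva.
Count: 3.

3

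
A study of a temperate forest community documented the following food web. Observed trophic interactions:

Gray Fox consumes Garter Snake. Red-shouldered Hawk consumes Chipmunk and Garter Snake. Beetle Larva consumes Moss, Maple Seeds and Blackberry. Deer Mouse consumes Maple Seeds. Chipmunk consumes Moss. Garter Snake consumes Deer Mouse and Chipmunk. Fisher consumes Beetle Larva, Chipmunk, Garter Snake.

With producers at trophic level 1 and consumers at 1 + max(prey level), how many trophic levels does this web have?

Producers (level 1): Moss, Maple Seeds, Blackberry.
Moss → Chipmunk → Garter Snake → Fisher gives Fisher level 4.
No species has a prey at level 4, so no species reaches level 5.

4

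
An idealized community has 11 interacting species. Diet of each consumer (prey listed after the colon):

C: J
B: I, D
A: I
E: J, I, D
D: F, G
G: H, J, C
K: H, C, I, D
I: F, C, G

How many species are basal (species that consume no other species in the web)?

Basal species (no prey listed): H, J, F.
Count: 3.

3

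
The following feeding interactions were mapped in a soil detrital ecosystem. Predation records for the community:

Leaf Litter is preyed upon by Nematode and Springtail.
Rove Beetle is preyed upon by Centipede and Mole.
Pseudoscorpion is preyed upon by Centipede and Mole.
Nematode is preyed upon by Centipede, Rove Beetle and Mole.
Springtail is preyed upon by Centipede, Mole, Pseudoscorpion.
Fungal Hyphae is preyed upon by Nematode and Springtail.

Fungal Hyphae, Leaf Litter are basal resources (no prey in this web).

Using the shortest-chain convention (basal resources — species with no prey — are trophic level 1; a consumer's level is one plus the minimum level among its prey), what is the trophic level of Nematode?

Fungal Hyphae has no prey (basal) → level 1.
Nematode eats Fungal Hyphae → level 2.

Trophic level 2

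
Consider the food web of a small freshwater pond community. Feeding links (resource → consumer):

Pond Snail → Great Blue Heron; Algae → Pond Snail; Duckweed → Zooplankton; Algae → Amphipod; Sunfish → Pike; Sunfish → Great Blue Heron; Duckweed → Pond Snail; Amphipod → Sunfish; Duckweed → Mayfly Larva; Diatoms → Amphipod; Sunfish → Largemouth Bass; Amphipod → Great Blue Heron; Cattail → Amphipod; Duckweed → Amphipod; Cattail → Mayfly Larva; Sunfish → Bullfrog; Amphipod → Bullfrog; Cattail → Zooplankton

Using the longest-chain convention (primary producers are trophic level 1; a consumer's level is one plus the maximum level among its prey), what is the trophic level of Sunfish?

Cattail is a producer → level 1.
Amphipod eats Cattail (level 1); other prey at levels: Algae 1, Duckweed 1, Diatoms 1 → level 2.
Sunfish eats Amphipod → level 3.

Trophic level 3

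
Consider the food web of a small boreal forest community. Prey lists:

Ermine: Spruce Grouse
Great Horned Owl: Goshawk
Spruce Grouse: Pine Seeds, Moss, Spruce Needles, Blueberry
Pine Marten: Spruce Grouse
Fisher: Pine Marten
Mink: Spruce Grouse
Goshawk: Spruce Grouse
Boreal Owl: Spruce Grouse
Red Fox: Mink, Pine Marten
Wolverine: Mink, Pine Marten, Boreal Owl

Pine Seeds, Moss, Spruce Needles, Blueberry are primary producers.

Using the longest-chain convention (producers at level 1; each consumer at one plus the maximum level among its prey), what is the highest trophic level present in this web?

Producers (level 1): Pine Seeds, Moss, Spruce Needles, Blueberry.
Pine Seeds → Spruce Grouse → Pine Marten → Red Fox gives Red Fox level 4.
No species has a prey at level 4, so no species reaches level 5.

4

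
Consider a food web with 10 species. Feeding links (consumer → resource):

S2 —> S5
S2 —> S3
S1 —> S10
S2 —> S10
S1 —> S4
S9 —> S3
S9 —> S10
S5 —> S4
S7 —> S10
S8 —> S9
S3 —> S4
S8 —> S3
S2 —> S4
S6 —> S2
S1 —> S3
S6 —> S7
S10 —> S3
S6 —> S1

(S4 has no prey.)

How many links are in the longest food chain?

One longest chain: S4 → S3 → S10 → S2 → S6.
It has 5 species and 4 links.

4 links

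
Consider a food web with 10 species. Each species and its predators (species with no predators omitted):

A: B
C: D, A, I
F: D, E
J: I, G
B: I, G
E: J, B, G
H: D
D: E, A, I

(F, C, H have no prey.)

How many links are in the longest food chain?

One longest chain: F → D → E → J → I.
It has 5 species and 4 links.

4 links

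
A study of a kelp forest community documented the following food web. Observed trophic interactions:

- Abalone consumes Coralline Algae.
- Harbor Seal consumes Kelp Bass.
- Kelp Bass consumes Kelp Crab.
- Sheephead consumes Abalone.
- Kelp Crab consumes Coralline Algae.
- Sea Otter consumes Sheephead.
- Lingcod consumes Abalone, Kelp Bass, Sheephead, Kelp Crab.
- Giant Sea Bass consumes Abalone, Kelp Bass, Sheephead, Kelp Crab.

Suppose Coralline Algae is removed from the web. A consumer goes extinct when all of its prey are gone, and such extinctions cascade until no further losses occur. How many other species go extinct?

Remove Coralline Algae.
Round 1: Kelp Crab (all prey gone), Abalone (all prey gone) → extinct.
Round 2: Kelp Bass (all prey gone), Sheephead (all prey gone) → extinct.
Round 3: Harbor Seal (all prey gone), Lingcod (all prey gone), Giant Sea Bass (all prey gone), Sea Otter (all prey gone) → extinct.
No further losses. Total secondary extinctions: 8.

8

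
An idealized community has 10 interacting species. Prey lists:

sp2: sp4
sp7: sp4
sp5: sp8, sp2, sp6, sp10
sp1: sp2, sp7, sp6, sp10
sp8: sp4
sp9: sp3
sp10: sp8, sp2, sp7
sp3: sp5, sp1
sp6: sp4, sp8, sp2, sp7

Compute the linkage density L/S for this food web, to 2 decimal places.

L/S = 2.10

There are L = 21 links among S = 10 species.
L/S = 21/10 = 2.1000 ≈ 2.10.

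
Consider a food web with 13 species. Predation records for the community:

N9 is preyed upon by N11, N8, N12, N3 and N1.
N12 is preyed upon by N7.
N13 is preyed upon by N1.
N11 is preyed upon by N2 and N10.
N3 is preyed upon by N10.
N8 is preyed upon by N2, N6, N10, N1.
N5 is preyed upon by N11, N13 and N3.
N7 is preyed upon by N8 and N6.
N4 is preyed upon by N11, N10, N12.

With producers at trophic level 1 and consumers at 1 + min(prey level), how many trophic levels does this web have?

Producers (level 1): N4, N5, N9.
Following each consumer down to its lowest-level prey: N9 → N8 → N6 (levels 1 through 3).
All prey of N6 (N8 2, N7 3) are at level 2 or above, so N6 is at level 1 + 2 = 3.
Every consumer has at least one prey at level 2 or below, so none exceeds level 3.

3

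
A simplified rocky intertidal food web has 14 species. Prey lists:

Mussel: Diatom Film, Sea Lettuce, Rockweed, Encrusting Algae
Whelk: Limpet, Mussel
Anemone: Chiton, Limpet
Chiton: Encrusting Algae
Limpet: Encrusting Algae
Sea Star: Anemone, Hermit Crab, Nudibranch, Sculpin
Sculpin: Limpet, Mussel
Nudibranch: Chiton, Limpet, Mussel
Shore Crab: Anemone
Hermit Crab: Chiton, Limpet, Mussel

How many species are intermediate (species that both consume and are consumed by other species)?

7

Intermediate species (has both prey and predators): Chiton, Limpet, Mussel, Anemone, Hermit Crab, Nudibranch, Sculpin.
Count: 7.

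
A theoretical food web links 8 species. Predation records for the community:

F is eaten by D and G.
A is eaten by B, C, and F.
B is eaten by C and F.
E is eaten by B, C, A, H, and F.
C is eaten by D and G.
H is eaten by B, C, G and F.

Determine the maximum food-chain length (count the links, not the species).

4 links

One longest chain: E → A → B → C → G.
It has 5 species and 4 links.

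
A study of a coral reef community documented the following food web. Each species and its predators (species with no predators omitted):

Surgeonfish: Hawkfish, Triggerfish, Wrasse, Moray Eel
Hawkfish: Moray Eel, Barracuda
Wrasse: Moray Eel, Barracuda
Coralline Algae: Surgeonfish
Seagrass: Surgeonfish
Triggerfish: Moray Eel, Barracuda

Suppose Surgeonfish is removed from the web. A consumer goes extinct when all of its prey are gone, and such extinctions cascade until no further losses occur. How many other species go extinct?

5

Remove Surgeonfish.
Round 1: Hawkfish (all prey gone), Triggerfish (all prey gone), Wrasse (all prey gone) → extinct.
Round 2: Moray Eel (all prey gone), Barracuda (all prey gone) → extinct.
No further losses. Total secondary extinctions: 5.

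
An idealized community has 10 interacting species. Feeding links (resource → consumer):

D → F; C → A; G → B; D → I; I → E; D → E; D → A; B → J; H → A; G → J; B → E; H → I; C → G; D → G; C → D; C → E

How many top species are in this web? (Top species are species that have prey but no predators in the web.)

4

Top species (has prey, but nothing eats it): A, F, E, J.
Count: 4.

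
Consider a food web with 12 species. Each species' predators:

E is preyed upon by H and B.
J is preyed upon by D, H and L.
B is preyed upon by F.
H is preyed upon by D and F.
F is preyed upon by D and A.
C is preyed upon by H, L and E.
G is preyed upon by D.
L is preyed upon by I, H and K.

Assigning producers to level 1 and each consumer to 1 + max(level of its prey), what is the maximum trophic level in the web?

5

Producers (level 1): C, J, G.
C → L → H → F → D gives D level 5.
No species has a prey at level 5, so no species reaches level 6.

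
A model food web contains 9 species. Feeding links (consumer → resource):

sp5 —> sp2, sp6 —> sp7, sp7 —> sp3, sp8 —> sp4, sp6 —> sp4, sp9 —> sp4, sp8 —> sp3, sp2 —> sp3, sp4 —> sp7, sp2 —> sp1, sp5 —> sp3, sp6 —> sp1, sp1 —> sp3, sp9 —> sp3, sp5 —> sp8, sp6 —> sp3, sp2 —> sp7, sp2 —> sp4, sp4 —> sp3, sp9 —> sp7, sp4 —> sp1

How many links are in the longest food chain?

4 links

One longest chain: sp3 → sp1 → sp4 → sp8 → sp5.
It has 5 species and 4 links.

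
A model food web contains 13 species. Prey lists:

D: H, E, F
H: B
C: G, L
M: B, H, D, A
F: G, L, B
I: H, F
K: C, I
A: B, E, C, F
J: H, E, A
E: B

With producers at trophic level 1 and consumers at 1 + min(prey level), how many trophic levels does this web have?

3

Producers (level 1): G, L, B.
Following each consumer down to its lowest-level prey: B → H → D (levels 1 through 3).
All prey of D (H 2, E 2, F 2) are at level 2 or above, so D is at level 1 + 2 = 3.
Every consumer has at least one prey at level 2 or below, so none exceeds level 3.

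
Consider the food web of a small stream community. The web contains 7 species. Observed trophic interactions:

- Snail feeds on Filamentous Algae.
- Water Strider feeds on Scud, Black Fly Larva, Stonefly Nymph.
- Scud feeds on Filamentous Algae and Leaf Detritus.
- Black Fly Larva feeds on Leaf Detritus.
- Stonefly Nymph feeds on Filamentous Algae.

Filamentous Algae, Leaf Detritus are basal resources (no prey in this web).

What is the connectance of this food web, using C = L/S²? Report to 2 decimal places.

The web has S = 7 species and L = 8 feeding links.
C = L / S² = 8 / 49 = 0.1633 ≈ 0.16.

C = 0.16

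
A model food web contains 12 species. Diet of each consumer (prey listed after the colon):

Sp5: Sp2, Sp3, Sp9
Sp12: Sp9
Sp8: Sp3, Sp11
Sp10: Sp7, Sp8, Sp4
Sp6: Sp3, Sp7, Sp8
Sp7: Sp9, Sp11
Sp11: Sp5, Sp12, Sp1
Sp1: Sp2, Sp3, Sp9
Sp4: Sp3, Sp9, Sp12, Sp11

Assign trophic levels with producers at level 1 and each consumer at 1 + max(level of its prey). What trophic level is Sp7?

Sp2 is a producer → level 1.
Sp5 eats Sp2 (level 1); other prey at levels: Sp3 1, Sp9 1 → level 2.
Sp11 eats Sp5 (level 2); other prey at levels: Sp12 2, Sp1 2 → level 3.
Sp7 eats Sp11 (level 3); other prey at levels: Sp9 1 → level 4.

Trophic level 4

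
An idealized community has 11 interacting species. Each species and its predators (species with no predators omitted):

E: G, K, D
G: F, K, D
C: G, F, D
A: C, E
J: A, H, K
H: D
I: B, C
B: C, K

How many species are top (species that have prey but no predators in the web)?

3

Top species (has prey, but nothing eats it): F, K, D.
Count: 3.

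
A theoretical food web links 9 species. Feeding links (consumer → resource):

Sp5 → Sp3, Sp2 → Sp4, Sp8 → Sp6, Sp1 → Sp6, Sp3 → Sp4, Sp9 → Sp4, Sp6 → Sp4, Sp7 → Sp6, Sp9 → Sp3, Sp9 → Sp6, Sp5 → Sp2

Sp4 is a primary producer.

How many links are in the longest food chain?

2 links

One longest chain: Sp4 → Sp6 → Sp9.
It has 3 species and 2 links.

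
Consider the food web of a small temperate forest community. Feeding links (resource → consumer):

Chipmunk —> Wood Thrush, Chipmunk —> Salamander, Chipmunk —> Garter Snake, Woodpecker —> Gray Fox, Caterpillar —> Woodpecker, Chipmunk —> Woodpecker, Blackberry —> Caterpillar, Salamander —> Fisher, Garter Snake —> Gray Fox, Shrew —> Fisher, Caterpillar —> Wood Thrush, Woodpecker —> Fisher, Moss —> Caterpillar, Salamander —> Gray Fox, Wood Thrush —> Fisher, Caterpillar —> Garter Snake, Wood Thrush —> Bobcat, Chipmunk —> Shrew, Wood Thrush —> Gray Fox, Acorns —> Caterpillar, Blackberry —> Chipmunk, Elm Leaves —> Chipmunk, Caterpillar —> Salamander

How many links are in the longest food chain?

One longest chain: Moss → Caterpillar → Woodpecker → Gray Fox.
It has 4 species and 3 links.

3 links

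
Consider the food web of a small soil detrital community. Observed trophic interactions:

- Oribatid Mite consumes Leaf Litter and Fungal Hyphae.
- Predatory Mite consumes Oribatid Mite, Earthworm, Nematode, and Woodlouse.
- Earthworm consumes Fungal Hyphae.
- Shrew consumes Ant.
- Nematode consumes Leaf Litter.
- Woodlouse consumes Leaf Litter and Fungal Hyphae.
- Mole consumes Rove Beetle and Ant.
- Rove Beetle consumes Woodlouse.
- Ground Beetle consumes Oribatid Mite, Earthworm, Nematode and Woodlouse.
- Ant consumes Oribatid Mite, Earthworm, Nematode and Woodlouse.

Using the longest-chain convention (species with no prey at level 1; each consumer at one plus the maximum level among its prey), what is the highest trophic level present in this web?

Basal resources (level 1): Leaf Litter, Fungal Hyphae.
Leaf Litter → Oribatid Mite → Ant → Shrew gives Shrew level 4.
No species has a prey at level 4, so no species reaches level 5.

4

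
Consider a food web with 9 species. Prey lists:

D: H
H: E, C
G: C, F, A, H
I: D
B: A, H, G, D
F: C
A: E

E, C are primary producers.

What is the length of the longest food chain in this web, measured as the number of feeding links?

One longest chain: C → F → G → B.
It has 4 species and 3 links.

3 links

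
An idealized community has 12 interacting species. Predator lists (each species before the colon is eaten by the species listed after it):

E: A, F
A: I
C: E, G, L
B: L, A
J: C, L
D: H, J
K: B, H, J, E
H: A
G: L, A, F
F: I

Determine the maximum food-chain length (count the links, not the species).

5 links

One longest chain: K → J → C → E → A → I.
It has 6 species and 5 links.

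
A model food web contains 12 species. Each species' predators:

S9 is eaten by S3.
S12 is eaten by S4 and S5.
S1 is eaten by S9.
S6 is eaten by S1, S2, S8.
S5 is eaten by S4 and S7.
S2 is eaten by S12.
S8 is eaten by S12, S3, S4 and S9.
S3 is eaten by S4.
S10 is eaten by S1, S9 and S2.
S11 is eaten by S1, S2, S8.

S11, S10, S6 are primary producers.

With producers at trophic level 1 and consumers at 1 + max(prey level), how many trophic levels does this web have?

Producers (level 1): S11, S10, S6.
S11 → S8 → S12 → S5 → S7 gives S7 level 5.
No species has a prey at level 5, so no species reaches level 6.

5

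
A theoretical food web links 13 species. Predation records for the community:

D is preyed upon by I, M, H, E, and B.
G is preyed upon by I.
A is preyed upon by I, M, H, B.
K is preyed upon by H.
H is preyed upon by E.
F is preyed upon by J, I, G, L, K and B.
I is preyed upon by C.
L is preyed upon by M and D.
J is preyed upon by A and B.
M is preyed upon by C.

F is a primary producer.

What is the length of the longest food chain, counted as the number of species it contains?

One longest chain: F → L → D → M → C.
It has 5 species and 4 links.

5 species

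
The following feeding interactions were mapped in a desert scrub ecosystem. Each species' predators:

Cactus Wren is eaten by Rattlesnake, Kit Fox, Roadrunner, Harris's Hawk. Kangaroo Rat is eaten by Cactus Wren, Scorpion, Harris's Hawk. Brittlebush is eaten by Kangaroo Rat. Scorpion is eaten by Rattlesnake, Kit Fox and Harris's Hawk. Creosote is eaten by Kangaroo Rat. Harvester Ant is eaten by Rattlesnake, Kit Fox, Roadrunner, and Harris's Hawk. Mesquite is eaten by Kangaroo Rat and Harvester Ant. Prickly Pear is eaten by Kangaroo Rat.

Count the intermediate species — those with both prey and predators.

Intermediate species (has both prey and predators): Harvester Ant, Kangaroo Rat, Cactus Wren, Scorpion.
Count: 4.

4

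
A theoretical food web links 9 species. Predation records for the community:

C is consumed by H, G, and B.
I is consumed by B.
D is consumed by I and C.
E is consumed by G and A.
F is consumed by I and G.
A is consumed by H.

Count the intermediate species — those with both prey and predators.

3

Intermediate species (has both prey and predators): C, A, I.
Count: 3.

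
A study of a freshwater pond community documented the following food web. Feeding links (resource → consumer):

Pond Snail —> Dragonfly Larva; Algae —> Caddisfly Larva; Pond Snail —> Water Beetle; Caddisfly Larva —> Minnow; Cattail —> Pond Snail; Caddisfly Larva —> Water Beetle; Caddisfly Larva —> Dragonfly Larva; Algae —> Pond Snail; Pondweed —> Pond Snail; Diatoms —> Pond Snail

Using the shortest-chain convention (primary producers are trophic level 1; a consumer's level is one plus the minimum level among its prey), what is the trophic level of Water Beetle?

Trophic level 3

Pondweed is a producer → level 1.
Pond Snail eats Pondweed → level 2.
Water Beetle eats Pond Snail → level 3.
No prey of Water Beetle is below level 2, so 3 is the minimum.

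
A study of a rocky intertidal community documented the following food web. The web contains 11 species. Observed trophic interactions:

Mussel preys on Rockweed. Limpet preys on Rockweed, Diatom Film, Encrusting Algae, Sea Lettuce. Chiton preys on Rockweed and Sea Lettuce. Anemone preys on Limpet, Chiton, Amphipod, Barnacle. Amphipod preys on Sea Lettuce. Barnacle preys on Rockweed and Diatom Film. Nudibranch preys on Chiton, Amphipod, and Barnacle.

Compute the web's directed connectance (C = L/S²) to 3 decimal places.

C = 0.140

The web has S = 11 species and L = 17 feeding links.
C = L / S² = 17 / 121 = 0.1405 ≈ 0.140.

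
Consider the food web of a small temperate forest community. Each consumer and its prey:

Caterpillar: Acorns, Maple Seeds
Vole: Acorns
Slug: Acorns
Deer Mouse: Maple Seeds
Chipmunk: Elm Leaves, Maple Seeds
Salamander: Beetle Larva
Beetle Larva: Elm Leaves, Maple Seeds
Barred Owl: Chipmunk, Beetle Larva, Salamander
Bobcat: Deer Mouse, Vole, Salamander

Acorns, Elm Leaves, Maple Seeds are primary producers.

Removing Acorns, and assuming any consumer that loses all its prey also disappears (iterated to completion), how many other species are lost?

2

Remove Acorns.
Round 1: Slug (all prey gone), Vole (all prey gone) → extinct.
No further losses. Total secondary extinctions: 2.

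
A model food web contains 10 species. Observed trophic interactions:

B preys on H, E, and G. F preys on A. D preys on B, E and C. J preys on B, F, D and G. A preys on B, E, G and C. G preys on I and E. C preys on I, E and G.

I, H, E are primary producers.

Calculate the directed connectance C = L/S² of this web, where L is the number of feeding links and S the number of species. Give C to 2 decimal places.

C = 0.20

The web has S = 10 species and L = 20 feeding links.
C = L / S² = 20 / 100 = 0.2000 ≈ 0.20.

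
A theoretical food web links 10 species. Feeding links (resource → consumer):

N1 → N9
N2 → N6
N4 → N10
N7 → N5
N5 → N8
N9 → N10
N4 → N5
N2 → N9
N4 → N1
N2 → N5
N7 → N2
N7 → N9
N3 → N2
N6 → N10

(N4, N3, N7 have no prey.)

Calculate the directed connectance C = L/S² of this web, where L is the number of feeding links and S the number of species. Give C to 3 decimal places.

The web has S = 10 species and L = 14 feeding links.
C = L / S² = 14 / 100 = 0.1400 ≈ 0.140.

C = 0.140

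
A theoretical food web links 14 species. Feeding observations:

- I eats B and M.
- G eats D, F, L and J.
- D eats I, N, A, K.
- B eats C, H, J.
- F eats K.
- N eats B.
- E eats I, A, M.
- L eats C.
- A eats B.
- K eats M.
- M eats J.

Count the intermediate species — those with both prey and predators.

Intermediate species (has both prey and predators): L, M, B, K, N, I, A, F, D.
Count: 9.

9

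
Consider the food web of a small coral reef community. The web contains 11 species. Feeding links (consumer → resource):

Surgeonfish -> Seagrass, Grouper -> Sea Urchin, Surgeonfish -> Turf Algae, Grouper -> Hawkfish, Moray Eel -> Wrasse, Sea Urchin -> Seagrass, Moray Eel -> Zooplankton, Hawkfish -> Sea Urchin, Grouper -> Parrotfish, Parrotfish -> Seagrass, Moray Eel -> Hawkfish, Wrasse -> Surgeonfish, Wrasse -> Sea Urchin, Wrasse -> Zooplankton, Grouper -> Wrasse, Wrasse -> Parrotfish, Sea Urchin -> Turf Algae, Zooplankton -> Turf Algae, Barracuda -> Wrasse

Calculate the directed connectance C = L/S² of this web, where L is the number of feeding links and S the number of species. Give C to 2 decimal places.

The web has S = 11 species and L = 19 feeding links.
C = L / S² = 19 / 121 = 0.1570 ≈ 0.16.

C = 0.16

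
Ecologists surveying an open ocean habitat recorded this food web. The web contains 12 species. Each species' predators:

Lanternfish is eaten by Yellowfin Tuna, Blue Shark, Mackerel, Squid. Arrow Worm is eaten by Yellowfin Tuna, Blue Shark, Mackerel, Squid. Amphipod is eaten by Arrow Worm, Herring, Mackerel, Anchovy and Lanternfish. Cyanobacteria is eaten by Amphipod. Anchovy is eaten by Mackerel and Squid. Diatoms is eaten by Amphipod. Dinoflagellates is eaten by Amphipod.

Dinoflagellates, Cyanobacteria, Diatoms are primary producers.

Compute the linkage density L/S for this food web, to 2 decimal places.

There are L = 18 links among S = 12 species.
L/S = 18/12 = 1.5000 ≈ 1.50.

L/S = 1.50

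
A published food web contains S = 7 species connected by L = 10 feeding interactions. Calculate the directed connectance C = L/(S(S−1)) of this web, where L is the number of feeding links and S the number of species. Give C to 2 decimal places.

C = 0.24

The web has S = 7 species and L = 10 feeding links.
C = L / (S(S−1)) = 10 / 42 = 0.2381 ≈ 0.24.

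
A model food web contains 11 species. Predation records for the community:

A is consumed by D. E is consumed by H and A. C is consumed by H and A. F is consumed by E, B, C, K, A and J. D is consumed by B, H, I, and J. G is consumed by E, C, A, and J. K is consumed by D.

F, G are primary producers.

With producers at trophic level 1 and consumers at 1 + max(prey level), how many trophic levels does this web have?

5

Producers (level 1): F, G.
F → C → A → D → B gives B level 5.
No species has a prey at level 5, so no species reaches level 6.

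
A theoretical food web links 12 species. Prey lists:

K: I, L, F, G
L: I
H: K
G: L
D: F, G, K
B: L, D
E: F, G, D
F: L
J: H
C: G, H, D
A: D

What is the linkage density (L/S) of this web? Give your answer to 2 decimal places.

L/S = 1.75

There are L = 21 links among S = 12 species.
L/S = 21/12 = 1.7500 ≈ 1.75.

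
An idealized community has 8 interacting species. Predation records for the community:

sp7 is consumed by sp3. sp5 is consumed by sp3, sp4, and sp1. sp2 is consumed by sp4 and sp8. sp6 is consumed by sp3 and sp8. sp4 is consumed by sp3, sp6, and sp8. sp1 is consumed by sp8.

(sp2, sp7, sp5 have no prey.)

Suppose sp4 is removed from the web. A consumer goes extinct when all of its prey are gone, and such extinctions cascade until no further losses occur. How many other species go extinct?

1

Remove sp4.
Round 1: sp6 (all prey gone) → extinct.
No further losses. Total secondary extinctions: 1.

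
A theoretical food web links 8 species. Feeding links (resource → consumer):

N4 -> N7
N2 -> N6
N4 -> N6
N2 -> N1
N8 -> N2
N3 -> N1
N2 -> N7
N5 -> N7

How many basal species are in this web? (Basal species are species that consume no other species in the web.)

4

Basal species (no prey listed): N8, N5, N3, N4.
Count: 4.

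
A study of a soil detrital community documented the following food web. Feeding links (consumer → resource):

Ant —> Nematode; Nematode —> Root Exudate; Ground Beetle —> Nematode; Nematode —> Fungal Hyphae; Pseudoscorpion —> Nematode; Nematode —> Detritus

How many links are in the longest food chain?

One longest chain: Fungal Hyphae → Nematode → Ground Beetle.
It has 3 species and 2 links.

2 links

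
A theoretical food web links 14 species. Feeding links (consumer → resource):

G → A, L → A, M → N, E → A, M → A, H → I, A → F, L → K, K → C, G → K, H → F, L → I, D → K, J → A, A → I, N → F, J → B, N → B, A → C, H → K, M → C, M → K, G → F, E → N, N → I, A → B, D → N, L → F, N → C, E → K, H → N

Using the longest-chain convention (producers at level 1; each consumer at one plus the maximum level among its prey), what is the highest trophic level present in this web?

Producers (level 1): C, I, F, B.
C → K → H gives H level 3.
No species has a prey at level 3, so no species reaches level 4.

3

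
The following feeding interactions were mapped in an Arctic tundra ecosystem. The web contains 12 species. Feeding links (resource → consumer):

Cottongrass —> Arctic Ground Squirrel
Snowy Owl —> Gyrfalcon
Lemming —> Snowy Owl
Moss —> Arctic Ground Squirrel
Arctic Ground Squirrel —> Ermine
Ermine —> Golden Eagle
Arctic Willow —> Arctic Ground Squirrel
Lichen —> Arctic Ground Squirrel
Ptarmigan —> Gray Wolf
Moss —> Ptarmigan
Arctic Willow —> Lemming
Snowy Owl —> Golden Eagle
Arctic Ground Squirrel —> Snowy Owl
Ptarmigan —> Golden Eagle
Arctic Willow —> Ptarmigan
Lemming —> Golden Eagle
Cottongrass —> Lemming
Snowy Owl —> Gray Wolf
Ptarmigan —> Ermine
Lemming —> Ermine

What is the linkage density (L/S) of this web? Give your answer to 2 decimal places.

There are L = 20 links among S = 12 species.
L/S = 20/12 = 1.6667 ≈ 1.67.

L/S = 1.67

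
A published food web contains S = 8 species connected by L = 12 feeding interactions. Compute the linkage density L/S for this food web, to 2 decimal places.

L/S = 1.50

There are L = 12 links among S = 8 species.
L/S = 12/8 = 1.5000 ≈ 1.50.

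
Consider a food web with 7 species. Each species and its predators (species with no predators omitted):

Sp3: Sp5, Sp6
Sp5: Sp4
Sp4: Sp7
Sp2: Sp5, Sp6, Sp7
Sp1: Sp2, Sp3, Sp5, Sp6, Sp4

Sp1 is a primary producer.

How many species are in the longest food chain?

5 species

One longest chain: Sp1 → Sp2 → Sp5 → Sp4 → Sp7.
It has 5 species and 4 links.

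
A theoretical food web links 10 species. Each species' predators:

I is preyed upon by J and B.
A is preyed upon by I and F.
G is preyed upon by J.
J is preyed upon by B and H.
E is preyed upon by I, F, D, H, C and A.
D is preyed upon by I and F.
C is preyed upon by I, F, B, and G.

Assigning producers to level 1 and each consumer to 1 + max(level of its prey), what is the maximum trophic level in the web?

Producers (level 1): E.
E → A → I → J → H gives H level 5.
No species has a prey at level 5, so no species reaches level 6.

5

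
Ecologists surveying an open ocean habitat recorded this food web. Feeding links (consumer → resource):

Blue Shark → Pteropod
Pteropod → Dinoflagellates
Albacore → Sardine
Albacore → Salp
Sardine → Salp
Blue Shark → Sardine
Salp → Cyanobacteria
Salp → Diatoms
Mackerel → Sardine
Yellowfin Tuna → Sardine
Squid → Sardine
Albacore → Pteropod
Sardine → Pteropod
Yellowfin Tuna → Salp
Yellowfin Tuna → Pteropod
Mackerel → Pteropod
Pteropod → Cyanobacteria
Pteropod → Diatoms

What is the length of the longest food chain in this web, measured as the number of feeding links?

One longest chain: Cyanobacteria → Salp → Sardine → Blue Shark.
It has 4 species and 3 links.

3 links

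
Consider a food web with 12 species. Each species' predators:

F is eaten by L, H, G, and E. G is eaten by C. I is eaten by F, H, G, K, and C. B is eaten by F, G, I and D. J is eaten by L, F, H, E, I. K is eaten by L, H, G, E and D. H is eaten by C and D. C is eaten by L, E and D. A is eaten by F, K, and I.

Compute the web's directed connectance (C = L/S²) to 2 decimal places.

The web has S = 12 species and L = 32 feeding links.
C = L / S² = 32 / 144 = 0.2222 ≈ 0.22.

C = 0.22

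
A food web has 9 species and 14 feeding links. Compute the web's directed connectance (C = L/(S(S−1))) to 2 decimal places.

C = 0.19

The web has S = 9 species and L = 14 feeding links.
C = L / (S(S−1)) = 14 / 72 = 0.1944 ≈ 0.19.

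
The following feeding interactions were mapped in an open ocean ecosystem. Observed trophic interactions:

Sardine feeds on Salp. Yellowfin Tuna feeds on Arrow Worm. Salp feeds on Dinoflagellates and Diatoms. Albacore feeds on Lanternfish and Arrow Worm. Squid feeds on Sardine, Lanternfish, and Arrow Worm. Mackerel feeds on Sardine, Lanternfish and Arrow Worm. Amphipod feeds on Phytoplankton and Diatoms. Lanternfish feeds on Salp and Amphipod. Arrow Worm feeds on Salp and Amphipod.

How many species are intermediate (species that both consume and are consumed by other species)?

5

Intermediate species (has both prey and predators): Amphipod, Salp, Arrow Worm, Lanternfish, Sardine.
Count: 5.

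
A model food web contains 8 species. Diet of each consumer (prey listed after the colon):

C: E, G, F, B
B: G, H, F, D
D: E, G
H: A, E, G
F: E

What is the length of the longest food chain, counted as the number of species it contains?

One longest chain: A → H → B → C.
It has 4 species and 3 links.

4 species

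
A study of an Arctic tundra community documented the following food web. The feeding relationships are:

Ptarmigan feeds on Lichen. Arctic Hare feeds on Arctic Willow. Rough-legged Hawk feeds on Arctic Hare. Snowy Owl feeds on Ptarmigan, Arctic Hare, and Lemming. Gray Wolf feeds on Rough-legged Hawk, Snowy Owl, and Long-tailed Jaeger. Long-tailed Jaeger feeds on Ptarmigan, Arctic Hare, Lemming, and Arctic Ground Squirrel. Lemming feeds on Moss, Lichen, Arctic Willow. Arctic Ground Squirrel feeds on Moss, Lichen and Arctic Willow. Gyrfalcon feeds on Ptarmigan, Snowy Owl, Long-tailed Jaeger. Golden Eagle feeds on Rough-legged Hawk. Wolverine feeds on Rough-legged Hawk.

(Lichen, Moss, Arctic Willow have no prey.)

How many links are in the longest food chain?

3 links

One longest chain: Arctic Willow → Arctic Hare → Snowy Owl → Gray Wolf.
It has 4 species and 3 links.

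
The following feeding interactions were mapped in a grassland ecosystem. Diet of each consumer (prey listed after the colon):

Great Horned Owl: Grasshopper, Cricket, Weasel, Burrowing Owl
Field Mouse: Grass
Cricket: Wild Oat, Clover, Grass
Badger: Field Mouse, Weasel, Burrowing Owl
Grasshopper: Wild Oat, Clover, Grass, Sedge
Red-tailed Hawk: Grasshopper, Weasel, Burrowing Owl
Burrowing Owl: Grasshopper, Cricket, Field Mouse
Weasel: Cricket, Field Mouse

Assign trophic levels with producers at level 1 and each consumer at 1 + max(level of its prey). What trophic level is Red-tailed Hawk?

Wild Oat is a producer → level 1.
Grasshopper eats Wild Oat (level 1); other prey at levels: Clover 1, Grass 1, Sedge 1 → level 2.
Burrowing Owl eats Grasshopper (level 2); other prey at levels: Cricket 2, Field Mouse 2 → level 3.
Red-tailed Hawk eats Burrowing Owl (level 3); other prey at levels: Grasshopper 2, Weasel 3 → level 4.

Trophic level 4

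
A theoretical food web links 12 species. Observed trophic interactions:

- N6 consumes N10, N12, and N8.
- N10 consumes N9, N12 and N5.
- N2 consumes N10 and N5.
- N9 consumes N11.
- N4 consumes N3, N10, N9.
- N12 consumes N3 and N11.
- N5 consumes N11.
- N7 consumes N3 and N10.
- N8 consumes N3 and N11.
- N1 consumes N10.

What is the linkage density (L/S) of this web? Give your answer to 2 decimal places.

There are L = 20 links among S = 12 species.
L/S = 20/12 = 1.6667 ≈ 1.67.

L/S = 1.67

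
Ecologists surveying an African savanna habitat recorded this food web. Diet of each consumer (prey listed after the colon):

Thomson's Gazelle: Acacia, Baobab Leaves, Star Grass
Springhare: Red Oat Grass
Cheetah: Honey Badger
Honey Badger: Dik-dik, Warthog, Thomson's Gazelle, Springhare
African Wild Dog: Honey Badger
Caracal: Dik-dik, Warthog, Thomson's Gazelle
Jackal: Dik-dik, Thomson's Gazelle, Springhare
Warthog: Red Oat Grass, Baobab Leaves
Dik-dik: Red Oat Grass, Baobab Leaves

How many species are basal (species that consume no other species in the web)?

4

Basal species (no prey listed): Red Oat Grass, Acacia, Baobab Leaves, Star Grass.
Count: 4.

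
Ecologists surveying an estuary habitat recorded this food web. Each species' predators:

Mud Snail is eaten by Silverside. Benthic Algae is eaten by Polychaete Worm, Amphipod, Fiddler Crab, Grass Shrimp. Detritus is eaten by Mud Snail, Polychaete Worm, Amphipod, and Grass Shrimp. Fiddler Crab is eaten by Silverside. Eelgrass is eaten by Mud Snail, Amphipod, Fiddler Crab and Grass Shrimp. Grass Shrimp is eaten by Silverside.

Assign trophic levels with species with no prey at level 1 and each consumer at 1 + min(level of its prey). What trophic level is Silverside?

Detritus has no prey (basal) → level 1.
Mud Snail eats Detritus → level 2.
Silverside eats Mud Snail → level 3.
No prey of Silverside is below level 2, so 3 is the minimum.

Trophic level 3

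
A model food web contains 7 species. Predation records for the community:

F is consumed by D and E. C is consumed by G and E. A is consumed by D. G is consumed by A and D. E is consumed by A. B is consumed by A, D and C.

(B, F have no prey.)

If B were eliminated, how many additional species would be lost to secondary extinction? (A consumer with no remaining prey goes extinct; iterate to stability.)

2

Remove B.
Round 1: C (all prey gone) → extinct.
Round 2: G (all prey gone) → extinct.
No further losses. Total secondary extinctions: 2.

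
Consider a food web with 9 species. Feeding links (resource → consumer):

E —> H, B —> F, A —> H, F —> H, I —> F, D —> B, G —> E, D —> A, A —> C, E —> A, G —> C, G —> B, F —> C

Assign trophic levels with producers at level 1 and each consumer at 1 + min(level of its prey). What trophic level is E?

G is a producer → level 1.
E eats G → level 2.

Trophic level 2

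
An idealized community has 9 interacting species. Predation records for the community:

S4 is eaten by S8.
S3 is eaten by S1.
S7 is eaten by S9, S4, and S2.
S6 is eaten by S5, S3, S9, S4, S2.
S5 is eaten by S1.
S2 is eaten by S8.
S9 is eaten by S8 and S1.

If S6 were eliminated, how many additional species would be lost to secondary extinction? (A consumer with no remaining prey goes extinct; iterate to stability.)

Remove S6.
Round 1: S3 (all prey gone), S5 (all prey gone) → extinct.
No further losses. Total secondary extinctions: 2.

2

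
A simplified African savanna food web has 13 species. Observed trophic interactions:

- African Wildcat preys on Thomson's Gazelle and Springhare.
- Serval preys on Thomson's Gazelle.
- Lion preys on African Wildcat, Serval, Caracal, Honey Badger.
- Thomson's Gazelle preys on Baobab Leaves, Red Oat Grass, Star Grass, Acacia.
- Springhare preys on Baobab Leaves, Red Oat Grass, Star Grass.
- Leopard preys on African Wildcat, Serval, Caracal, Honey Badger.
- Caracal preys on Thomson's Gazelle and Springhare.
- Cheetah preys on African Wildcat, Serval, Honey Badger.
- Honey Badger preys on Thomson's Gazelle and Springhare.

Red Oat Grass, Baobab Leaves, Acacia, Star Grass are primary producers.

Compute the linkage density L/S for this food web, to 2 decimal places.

There are L = 25 links among S = 13 species.
L/S = 25/13 = 1.9231 ≈ 1.92.

L/S = 1.92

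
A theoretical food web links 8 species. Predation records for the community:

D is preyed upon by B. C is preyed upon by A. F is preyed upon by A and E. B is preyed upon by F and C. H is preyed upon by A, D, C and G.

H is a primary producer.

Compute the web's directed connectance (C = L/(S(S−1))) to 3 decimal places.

The web has S = 8 species and L = 10 feeding links.
C = L / (S(S−1)) = 10 / 56 = 0.1786 ≈ 0.179.

C = 0.179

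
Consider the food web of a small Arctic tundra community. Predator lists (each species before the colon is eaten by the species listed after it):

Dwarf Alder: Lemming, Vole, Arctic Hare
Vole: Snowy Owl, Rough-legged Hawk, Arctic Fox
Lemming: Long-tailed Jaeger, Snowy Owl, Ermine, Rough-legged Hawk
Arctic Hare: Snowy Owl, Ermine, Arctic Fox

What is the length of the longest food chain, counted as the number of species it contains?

One longest chain: Dwarf Alder → Lemming → Long-tailed Jaeger.
It has 3 species and 2 links.

3 species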